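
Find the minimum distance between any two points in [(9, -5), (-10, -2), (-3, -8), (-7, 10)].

Computing all pairwise distances among 4 points:

d((9, -5), (-10, -2)) = 19.2354
d((9, -5), (-3, -8)) = 12.3693
d((9, -5), (-7, 10)) = 21.9317
d((-10, -2), (-3, -8)) = 9.2195 <-- minimum
d((-10, -2), (-7, 10)) = 12.3693
d((-3, -8), (-7, 10)) = 18.4391

Closest pair: (-10, -2) and (-3, -8) with distance 9.2195

The closest pair is (-10, -2) and (-3, -8) with Euclidean distance 9.2195. For 4 points, brute-force pairwise comparison is shown above. For large n, the divide-and-conquer algorithm (sort by x, recurse on halves, check the dividing strip) achieves O(n log n).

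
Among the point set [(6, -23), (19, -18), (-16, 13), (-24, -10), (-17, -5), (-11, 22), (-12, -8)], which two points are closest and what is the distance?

Computing all pairwise distances among 7 points:

d((6, -23), (19, -18)) = 13.9284
d((6, -23), (-16, 13)) = 42.19
d((6, -23), (-24, -10)) = 32.6956
d((6, -23), (-17, -5)) = 29.2062
d((6, -23), (-11, 22)) = 48.1041
d((6, -23), (-12, -8)) = 23.4307
d((19, -18), (-16, 13)) = 46.7547
d((19, -18), (-24, -10)) = 43.7379
d((19, -18), (-17, -5)) = 38.2753
d((19, -18), (-11, 22)) = 50.0
d((19, -18), (-12, -8)) = 32.573
d((-16, 13), (-24, -10)) = 24.3516
d((-16, 13), (-17, -5)) = 18.0278
d((-16, 13), (-11, 22)) = 10.2956
d((-16, 13), (-12, -8)) = 21.3776
d((-24, -10), (-17, -5)) = 8.6023
d((-24, -10), (-11, 22)) = 34.5398
d((-24, -10), (-12, -8)) = 12.1655
d((-17, -5), (-11, 22)) = 27.6586
d((-17, -5), (-12, -8)) = 5.831 <-- minimum
d((-11, 22), (-12, -8)) = 30.0167

Closest pair: (-17, -5) and (-12, -8) with distance 5.831

The closest pair is (-17, -5) and (-12, -8) with Euclidean distance 5.831. For 7 points, brute-force pairwise comparison is shown above. For large n, the divide-and-conquer algorithm (sort by x, recurse on halves, check the dividing strip) achieves O(n log n).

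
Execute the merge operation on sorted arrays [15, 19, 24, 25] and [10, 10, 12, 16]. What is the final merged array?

Merging process:

Compare 15 vs 10: take 10 from right. Merged: [10]
Compare 15 vs 10: take 10 from right. Merged: [10, 10]
Compare 15 vs 12: take 12 from right. Merged: [10, 10, 12]
Compare 15 vs 16: take 15 from left. Merged: [10, 10, 12, 15]
Compare 19 vs 16: take 16 from right. Merged: [10, 10, 12, 15, 16]
Append remaining from left: [19, 24, 25]. Merged: [10, 10, 12, 15, 16, 19, 24, 25]

Final merged array: [10, 10, 12, 15, 16, 19, 24, 25]
Total comparisons: 5

The merged array is [10, 10, 12, 15, 16, 19, 24, 25], requiring 5 comparisons. The merge step runs in O(n) time where n is the total number of elements.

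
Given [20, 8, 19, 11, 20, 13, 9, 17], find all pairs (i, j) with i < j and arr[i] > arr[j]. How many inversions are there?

Finding inversions in [20, 8, 19, 11, 20, 13, 9, 17]:

(0, 1): arr[0]=20 > arr[1]=8
(0, 2): arr[0]=20 > arr[2]=19
(0, 3): arr[0]=20 > arr[3]=11
(0, 5): arr[0]=20 > arr[5]=13
(0, 6): arr[0]=20 > arr[6]=9
(0, 7): arr[0]=20 > arr[7]=17
(2, 3): arr[2]=19 > arr[3]=11
(2, 5): arr[2]=19 > arr[5]=13
(2, 6): arr[2]=19 > arr[6]=9
(2, 7): arr[2]=19 > arr[7]=17
(3, 6): arr[3]=11 > arr[6]=9
(4, 5): arr[4]=20 > arr[5]=13
(4, 6): arr[4]=20 > arr[6]=9
(4, 7): arr[4]=20 > arr[7]=17
(5, 6): arr[5]=13 > arr[6]=9

Total inversions: 15

The array has 15 inversion(s): (0,1), (0,2), (0,3), (0,5), (0,6), (0,7), (2,3), (2,5), (2,6), (2,7), (3,6), (4,5), (4,6), (4,7), (5,6). Each pair (i,j) satisfies i < j and arr[i] > arr[j].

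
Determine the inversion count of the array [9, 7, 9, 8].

Finding inversions in [9, 7, 9, 8]:

(0, 1): arr[0]=9 > arr[1]=7
(0, 3): arr[0]=9 > arr[3]=8
(2, 3): arr[2]=9 > arr[3]=8

Total inversions: 3

The array has 3 inversion(s): (0,1), (0,3), (2,3). Each pair (i,j) satisfies i < j and arr[i] > arr[j].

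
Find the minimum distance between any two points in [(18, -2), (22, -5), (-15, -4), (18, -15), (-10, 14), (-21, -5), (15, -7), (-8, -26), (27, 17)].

Computing all pairwise distances among 9 points:

d((18, -2), (22, -5)) = 5.0 <-- minimum
d((18, -2), (-15, -4)) = 33.0606
d((18, -2), (18, -15)) = 13.0
d((18, -2), (-10, 14)) = 32.249
d((18, -2), (-21, -5)) = 39.1152
d((18, -2), (15, -7)) = 5.831
d((18, -2), (-8, -26)) = 35.3836
d((18, -2), (27, 17)) = 21.0238
d((22, -5), (-15, -4)) = 37.0135
d((22, -5), (18, -15)) = 10.7703
d((22, -5), (-10, 14)) = 37.2156
d((22, -5), (-21, -5)) = 43.0
d((22, -5), (15, -7)) = 7.2801
d((22, -5), (-8, -26)) = 36.6197
d((22, -5), (27, 17)) = 22.561
d((-15, -4), (18, -15)) = 34.7851
d((-15, -4), (-10, 14)) = 18.6815
d((-15, -4), (-21, -5)) = 6.0828
d((-15, -4), (15, -7)) = 30.1496
d((-15, -4), (-8, -26)) = 23.0868
d((-15, -4), (27, 17)) = 46.9574
d((18, -15), (-10, 14)) = 40.3113
d((18, -15), (-21, -5)) = 40.2616
d((18, -15), (15, -7)) = 8.544
d((18, -15), (-8, -26)) = 28.2312
d((18, -15), (27, 17)) = 33.2415
d((-10, 14), (-21, -5)) = 21.9545
d((-10, 14), (15, -7)) = 32.6497
d((-10, 14), (-8, -26)) = 40.05
d((-10, 14), (27, 17)) = 37.1214
d((-21, -5), (15, -7)) = 36.0555
d((-21, -5), (-8, -26)) = 24.6982
d((-21, -5), (27, 17)) = 52.8015
d((15, -7), (-8, -26)) = 29.8329
d((15, -7), (27, 17)) = 26.8328
d((-8, -26), (27, 17)) = 55.4437

Closest pair: (18, -2) and (22, -5) with distance 5.0

The closest pair is (18, -2) and (22, -5) with Euclidean distance 5.0. For 9 points, brute-force pairwise comparison is shown above. For large n, the divide-and-conquer algorithm (sort by x, recurse on halves, check the dividing strip) achieves O(n log n).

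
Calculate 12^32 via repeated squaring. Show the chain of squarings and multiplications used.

Computing 12^32 by squaring (build up from 12^1; each line after the first costs one multiplication):

12^1 = 12
12^2 = (12^1)^2 = 12^2 = 144
12^4 = (12^2)^2 = 144^2 = 20736
12^8 = (12^4)^2 = 20736^2 = 429981696
12^16 = (12^8)^2 = 429981696^2 = 184884258895036416
12^32 = (12^16)^2 = 184884258895036416^2 = 34182189187166852111368841966125056

Result: 34182189187166852111368841966125056
Multiplications needed: 5 (5 lines after 12^1)

12^32 = 34182189187166852111368841966125056. Using exponentiation by squaring, this requires 5 multiplications. The key idea: if the exponent is even, square the half-power; if odd, multiply by the base once.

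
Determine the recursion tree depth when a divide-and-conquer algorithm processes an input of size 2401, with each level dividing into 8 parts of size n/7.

For divide and conquer with division factor 7:

Problem sizes at each level:
Level 0: 2401
Level 1: 343
Level 2: 49
Level 3: 7
Level 4: 1

The root is level 0 and the size-1 base case is level 4 (the tree spans levels 0 through 4, i.e. 5 levels counting the root), so the depth is the number of divisions: log_7(2401) = 4

The recursion tree depth is log_7(2401) = 4. At each level, the problem size is divided by 7, so it takes 4 divisions to reduce to a base case of size 1. The algorithm makes 8 recursive calls at each level.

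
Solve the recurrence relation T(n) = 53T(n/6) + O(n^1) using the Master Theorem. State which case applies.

Master Theorem for T(n) = 53T(n/6) + O(n^1):

a = 53, b = 6, c = 1
log_b(a) = log_6(53) = 2.2159

Case 1: c = 1 < log_6(53) = 2.2159
T(n) = O(n^(log_6 53))

For T(n) = 53T(n/6) + O(n^1): log_6(53) = 2.2159. This is Case 1 of the Master Theorem (c < log_b(a), work dominated by leaves), giving O(n^(log_6 53)).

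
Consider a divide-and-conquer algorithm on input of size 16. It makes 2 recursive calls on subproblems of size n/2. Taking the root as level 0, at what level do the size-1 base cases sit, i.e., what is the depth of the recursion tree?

For divide and conquer with division factor 2:

Problem sizes at each level:
Level 0: 16
Level 1: 8
Level 2: 4
Level 3: 2
Level 4: 1

The root is level 0 and the size-1 base case is level 4 (the tree spans levels 0 through 4, i.e. 5 levels counting the root), so the depth is the number of divisions: log_2(16) = 4

The recursion tree depth is log_2(16) = 4. At each level, the problem size is divided by 2, so it takes 4 divisions to reduce to a base case of size 1. The algorithm makes 2 recursive calls at each level.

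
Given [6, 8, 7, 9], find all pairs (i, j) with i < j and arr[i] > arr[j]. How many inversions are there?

Finding inversions in [6, 8, 7, 9]:

(1, 2): arr[1]=8 > arr[2]=7

Total inversions: 1

The array has 1 inversion(s): (1,2). Each pair (i,j) satisfies i < j and arr[i] > arr[j].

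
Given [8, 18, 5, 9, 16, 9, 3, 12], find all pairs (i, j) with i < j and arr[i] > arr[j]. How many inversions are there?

Finding inversions in [8, 18, 5, 9, 16, 9, 3, 12]:

(0, 2): arr[0]=8 > arr[2]=5
(0, 6): arr[0]=8 > arr[6]=3
(1, 2): arr[1]=18 > arr[2]=5
(1, 3): arr[1]=18 > arr[3]=9
(1, 4): arr[1]=18 > arr[4]=16
(1, 5): arr[1]=18 > arr[5]=9
(1, 6): arr[1]=18 > arr[6]=3
(1, 7): arr[1]=18 > arr[7]=12
(2, 6): arr[2]=5 > arr[6]=3
(3, 6): arr[3]=9 > arr[6]=3
(4, 5): arr[4]=16 > arr[5]=9
(4, 6): arr[4]=16 > arr[6]=3
(4, 7): arr[4]=16 > arr[7]=12
(5, 6): arr[5]=9 > arr[6]=3

Total inversions: 14

The array has 14 inversion(s): (0,2), (0,6), (1,2), (1,3), (1,4), (1,5), (1,6), (1,7), (2,6), (3,6), (4,5), (4,6), (4,7), (5,6). Each pair (i,j) satisfies i < j and arr[i] > arr[j].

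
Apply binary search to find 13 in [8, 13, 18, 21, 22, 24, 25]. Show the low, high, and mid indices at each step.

Binary search for 13 in [8, 13, 18, 21, 22, 24, 25]:

lo=0, hi=6, mid=3, arr[mid]=21 -> 21 > 13, search left half
lo=0, hi=2, mid=1, arr[mid]=13 -> Found target at index 1!

Binary search finds 13 at index 1 after 2 comparisons. The search repeatedly halves the search space by comparing with the middle element.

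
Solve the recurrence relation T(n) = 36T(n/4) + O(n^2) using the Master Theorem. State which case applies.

Master Theorem for T(n) = 36T(n/4) + O(n^2):

a = 36, b = 4, c = 2
log_b(a) = log_4(36) = 2.5850

Case 1: c = 2 < log_4(36) = 2.5850
T(n) = O(n^(log_4 36))

For T(n) = 36T(n/4) + O(n^2): log_4(36) = 2.5850. This is Case 1 of the Master Theorem (c < log_b(a), work dominated by leaves), giving O(n^(log_4 36)).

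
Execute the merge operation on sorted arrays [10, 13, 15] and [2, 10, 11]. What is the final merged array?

Merging process:

Compare 10 vs 2: take 2 from right. Merged: [2]
Compare 10 vs 10: take 10 from left. Merged: [2, 10]
Compare 13 vs 10: take 10 from right. Merged: [2, 10, 10]
Compare 13 vs 11: take 11 from right. Merged: [2, 10, 10, 11]
Append remaining from left: [13, 15]. Merged: [2, 10, 10, 11, 13, 15]

Final merged array: [2, 10, 10, 11, 13, 15]
Total comparisons: 4

The merged array is [2, 10, 10, 11, 13, 15], requiring 4 comparisons. The merge step runs in O(n) time where n is the total number of elements.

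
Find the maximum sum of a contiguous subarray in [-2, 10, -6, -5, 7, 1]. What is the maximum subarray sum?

Using Kadane's algorithm on [-2, 10, -6, -5, 7, 1]:

Scanning through the array:
Position 1 (value 10): max_ending_here = 10, max_so_far = 10
Position 2 (value -6): max_ending_here = 4, max_so_far = 10
Position 3 (value -5): max_ending_here = -1, max_so_far = 10
Position 4 (value 7): max_ending_here = 7, max_so_far = 10
Position 5 (value 1): max_ending_here = 8, max_so_far = 10

Maximum subarray: [10]
Maximum sum: 10

The maximum subarray is [10] with sum 10. This subarray runs from index 1 to index 1.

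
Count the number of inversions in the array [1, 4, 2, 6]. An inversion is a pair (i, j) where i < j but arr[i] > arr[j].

Finding inversions in [1, 4, 2, 6]:

(1, 2): arr[1]=4 > arr[2]=2

Total inversions: 1

The array has 1 inversion(s): (1,2). Each pair (i,j) satisfies i < j and arr[i] > arr[j].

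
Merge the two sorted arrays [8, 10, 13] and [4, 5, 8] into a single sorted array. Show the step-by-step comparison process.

Merging process:

Compare 8 vs 4: take 4 from right. Merged: [4]
Compare 8 vs 5: take 5 from right. Merged: [4, 5]
Compare 8 vs 8: take 8 from left. Merged: [4, 5, 8]
Compare 10 vs 8: take 8 from right. Merged: [4, 5, 8, 8]
Append remaining from left: [10, 13]. Merged: [4, 5, 8, 8, 10, 13]

Final merged array: [4, 5, 8, 8, 10, 13]
Total comparisons: 4

The merged array is [4, 5, 8, 8, 10, 13], requiring 4 comparisons. The merge step runs in O(n) time where n is the total number of elements.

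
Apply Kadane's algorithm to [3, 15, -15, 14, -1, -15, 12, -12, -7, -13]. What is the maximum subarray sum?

Using Kadane's algorithm on [3, 15, -15, 14, -1, -15, 12, -12, -7, -13]:

Scanning through the array:
Position 1 (value 15): max_ending_here = 18, max_so_far = 18
Position 2 (value -15): max_ending_here = 3, max_so_far = 18
Position 3 (value 14): max_ending_here = 17, max_so_far = 18
Position 4 (value -1): max_ending_here = 16, max_so_far = 18
Position 5 (value -15): max_ending_here = 1, max_so_far = 18
Position 6 (value 12): max_ending_here = 13, max_so_far = 18
Position 7 (value -12): max_ending_here = 1, max_so_far = 18
Position 8 (value -7): max_ending_here = -6, max_so_far = 18
Position 9 (value -13): max_ending_here = -13, max_so_far = 18

Maximum subarray: [3, 15]
Maximum sum: 18

The maximum subarray is [3, 15] with sum 18. This subarray runs from index 0 to index 1.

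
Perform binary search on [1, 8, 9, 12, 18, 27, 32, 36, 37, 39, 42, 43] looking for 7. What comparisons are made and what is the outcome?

Binary search for 7 in [1, 8, 9, 12, 18, 27, 32, 36, 37, 39, 42, 43]:

lo=0, hi=11, mid=5, arr[mid]=27 -> 27 > 7, search left half
lo=0, hi=4, mid=2, arr[mid]=9 -> 9 > 7, search left half
lo=0, hi=1, mid=0, arr[mid]=1 -> 1 < 7, search right half
lo=1, hi=1, mid=1, arr[mid]=8 -> 8 > 7, search left half
lo=1 > hi=0, target 7 not found

Binary search determines that 7 is not in the array after 4 comparisons. The search space was exhausted without finding the target.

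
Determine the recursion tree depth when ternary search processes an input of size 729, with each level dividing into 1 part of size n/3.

For divide and conquer with division factor 3:

Problem sizes at each level:
Level 0: 729
Level 1: 243
Level 2: 81
Level 3: 27
Level 4: 9
Level 5: 3
Level 6: 1

The root is level 0 and the size-1 base case is level 6 (the tree spans levels 0 through 6, i.e. 7 levels counting the root), so the depth is the number of divisions: log_3(729) = 6

The recursion tree depth is log_3(729) = 6. At each level, the problem size is divided by 3, so it takes 6 divisions to reduce to a base case of size 1. The algorithm makes 1 recursive call at each level.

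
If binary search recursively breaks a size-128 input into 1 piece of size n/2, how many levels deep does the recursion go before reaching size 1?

For divide and conquer with division factor 2:

Problem sizes at each level:
Level 0: 128
Level 1: 64
Level 2: 32
Level 3: 16
Level 4: 8
Level 5: 4
Level 6: 2
Level 7: 1

The root is level 0 and the size-1 base case is level 7 (the tree spans levels 0 through 7, i.e. 8 levels counting the root), so the depth is the number of divisions: log_2(128) = 7

The recursion tree depth is log_2(128) = 7. At each level, the problem size is divided by 2, so it takes 7 divisions to reduce to a base case of size 1. The algorithm makes 1 recursive call at each level.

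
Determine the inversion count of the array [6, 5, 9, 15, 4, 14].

Finding inversions in [6, 5, 9, 15, 4, 14]:

(0, 1): arr[0]=6 > arr[1]=5
(0, 4): arr[0]=6 > arr[4]=4
(1, 4): arr[1]=5 > arr[4]=4
(2, 4): arr[2]=9 > arr[4]=4
(3, 4): arr[3]=15 > arr[4]=4
(3, 5): arr[3]=15 > arr[5]=14

Total inversions: 6

The array has 6 inversion(s): (0,1), (0,4), (1,4), (2,4), (3,4), (3,5). Each pair (i,j) satisfies i < j and arr[i] > arr[j].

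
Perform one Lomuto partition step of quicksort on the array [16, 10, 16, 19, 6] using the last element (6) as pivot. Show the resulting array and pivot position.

Lomuto partition with pivot = 6:

Initial array: [16, 10, 16, 19, 6]

arr[0]=16 > 6: no swap
arr[1]=10 > 6: no swap
arr[2]=16 > 6: no swap
arr[3]=19 > 6: no swap

Place pivot at position 0: [6, 10, 16, 19, 16]
Pivot position: 0

After partitioning with pivot 6, the array becomes [6, 10, 16, 19, 16]. The pivot is placed at index 0. All elements to the left of the pivot are <= 6, and all elements to the right are > 6.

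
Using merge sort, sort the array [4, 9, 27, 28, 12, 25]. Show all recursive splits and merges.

Merge sort trace:

Split: [4, 9, 27, 28, 12, 25] -> [4, 9, 27] and [28, 12, 25]
  Split: [4, 9, 27] -> [4] and [9, 27]
    Split: [9, 27] -> [9] and [27]
    Merge: [9] + [27] -> [9, 27]
  Merge: [4] + [9, 27] -> [4, 9, 27]
  Split: [28, 12, 25] -> [28] and [12, 25]
    Split: [12, 25] -> [12] and [25]
    Merge: [12] + [25] -> [12, 25]
  Merge: [28] + [12, 25] -> [12, 25, 28]
Merge: [4, 9, 27] + [12, 25, 28] -> [4, 9, 12, 25, 27, 28]

Final sorted array: [4, 9, 12, 25, 27, 28]

The merge sort proceeds by recursively splitting the array and merging sorted halves.
After all merges, the sorted array is [4, 9, 12, 25, 27, 28].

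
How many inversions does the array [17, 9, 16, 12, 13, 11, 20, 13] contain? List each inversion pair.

Finding inversions in [17, 9, 16, 12, 13, 11, 20, 13]:

(0, 1): arr[0]=17 > arr[1]=9
(0, 2): arr[0]=17 > arr[2]=16
(0, 3): arr[0]=17 > arr[3]=12
(0, 4): arr[0]=17 > arr[4]=13
(0, 5): arr[0]=17 > arr[5]=11
(0, 7): arr[0]=17 > arr[7]=13
(2, 3): arr[2]=16 > arr[3]=12
(2, 4): arr[2]=16 > arr[4]=13
(2, 5): arr[2]=16 > arr[5]=11
(2, 7): arr[2]=16 > arr[7]=13
(3, 5): arr[3]=12 > arr[5]=11
(4, 5): arr[4]=13 > arr[5]=11
(6, 7): arr[6]=20 > arr[7]=13

Total inversions: 13

The array has 13 inversion(s): (0,1), (0,2), (0,3), (0,4), (0,5), (0,7), (2,3), (2,4), (2,5), (2,7), (3,5), (4,5), (6,7). Each pair (i,j) satisfies i < j and arr[i] > arr[j].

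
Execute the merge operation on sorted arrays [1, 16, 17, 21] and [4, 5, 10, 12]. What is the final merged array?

Merging process:

Compare 1 vs 4: take 1 from left. Merged: [1]
Compare 16 vs 4: take 4 from right. Merged: [1, 4]
Compare 16 vs 5: take 5 from right. Merged: [1, 4, 5]
Compare 16 vs 10: take 10 from right. Merged: [1, 4, 5, 10]
Compare 16 vs 12: take 12 from right. Merged: [1, 4, 5, 10, 12]
Append remaining from left: [16, 17, 21]. Merged: [1, 4, 5, 10, 12, 16, 17, 21]

Final merged array: [1, 4, 5, 10, 12, 16, 17, 21]
Total comparisons: 5

The merged array is [1, 4, 5, 10, 12, 16, 17, 21], requiring 5 comparisons. The merge step runs in O(n) time where n is the total number of elements.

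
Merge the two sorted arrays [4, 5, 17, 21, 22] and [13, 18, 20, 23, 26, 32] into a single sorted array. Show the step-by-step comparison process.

Merging process:

Compare 4 vs 13: take 4 from left. Merged: [4]
Compare 5 vs 13: take 5 from left. Merged: [4, 5]
Compare 17 vs 13: take 13 from right. Merged: [4, 5, 13]
Compare 17 vs 18: take 17 from left. Merged: [4, 5, 13, 17]
Compare 21 vs 18: take 18 from right. Merged: [4, 5, 13, 17, 18]
Compare 21 vs 20: take 20 from right. Merged: [4, 5, 13, 17, 18, 20]
Compare 21 vs 23: take 21 from left. Merged: [4, 5, 13, 17, 18, 20, 21]
Compare 22 vs 23: take 22 from left. Merged: [4, 5, 13, 17, 18, 20, 21, 22]
Append remaining from right: [23, 26, 32]. Merged: [4, 5, 13, 17, 18, 20, 21, 22, 23, 26, 32]

Final merged array: [4, 5, 13, 17, 18, 20, 21, 22, 23, 26, 32]
Total comparisons: 8

The merged array is [4, 5, 13, 17, 18, 20, 21, 22, 23, 26, 32], requiring 8 comparisons. The merge step runs in O(n) time where n is the total number of elements.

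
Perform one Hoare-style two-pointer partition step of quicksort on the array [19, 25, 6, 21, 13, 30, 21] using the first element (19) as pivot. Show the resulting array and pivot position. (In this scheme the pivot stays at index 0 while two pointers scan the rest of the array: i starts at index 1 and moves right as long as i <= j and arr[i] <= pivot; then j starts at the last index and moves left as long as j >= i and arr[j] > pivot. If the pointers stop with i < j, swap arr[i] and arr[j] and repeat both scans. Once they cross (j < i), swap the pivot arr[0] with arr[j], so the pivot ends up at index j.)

Hoare-style two-pointer partition with pivot = 19:

Initial array: [19, 25, 6, 21, 13, 30, 21]

Pointers start at i = 1, j = 6.
i stops at index 1 (arr[1]=25 > 19), j stops at index 4 (arr[4]=13 <= 19): swap arr[1] and arr[4], array becomes [19, 13, 6, 21, 25, 30, 21]
i ends at 3, j ends at 2: the pointers have crossed (j < i), so scanning stops.

Swap pivot arr[0] with arr[2] to place pivot at position 2: [6, 13, 19, 21, 25, 30, 21]
Pivot position: 2

After partitioning with pivot 19, the array becomes [6, 13, 19, 21, 25, 30, 21]. The pivot is placed at index 2. All elements to the left of the pivot are <= 19, and all elements to the right are > 19.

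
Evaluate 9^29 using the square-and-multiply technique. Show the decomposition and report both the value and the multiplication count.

Computing 9^29 by squaring (build up from 9^1; each line after the first costs one multiplication):

9^1 = 9
9^2 = (9^1)^2 = 9^2 = 81
9^3 = 9 * 9^2 = 9 * 81 = 729
9^6 = (9^3)^2 = 729^2 = 531441
9^7 = 9 * 9^6 = 9 * 531441 = 4782969
9^14 = (9^7)^2 = 4782969^2 = 22876792454961
9^28 = (9^14)^2 = 22876792454961^2 = 523347633027360537213511521
9^29 = 9 * 9^28 = 9 * 523347633027360537213511521 = 4710128697246244834921603689

Result: 4710128697246244834921603689
Multiplications needed: 7 (7 lines after 9^1)

9^29 = 4710128697246244834921603689. Using exponentiation by squaring, this requires 7 multiplications. The key idea: if the exponent is even, square the half-power; if odd, multiply by the base once.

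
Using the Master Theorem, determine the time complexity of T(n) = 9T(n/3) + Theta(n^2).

Master Theorem for T(n) = 9T(n/3) + O(n^2):

a = 9, b = 3, c = 2
log_b(a) = log_3(9) = 2.0000

Case 2: c = 2 = log_3(9) = 2.0000
T(n) = O(n^2 log n) = O(n^2 log n)

For T(n) = 9T(n/3) + O(n^2): log_3(9) = 2.0000. This is Case 2 of the Master Theorem (c = log_b(a), equal work at all levels), giving O(n^2 log n).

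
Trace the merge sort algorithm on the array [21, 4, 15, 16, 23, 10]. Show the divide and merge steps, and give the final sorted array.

Merge sort trace:

Split: [21, 4, 15, 16, 23, 10] -> [21, 4, 15] and [16, 23, 10]
  Split: [21, 4, 15] -> [21] and [4, 15]
    Split: [4, 15] -> [4] and [15]
    Merge: [4] + [15] -> [4, 15]
  Merge: [21] + [4, 15] -> [4, 15, 21]
  Split: [16, 23, 10] -> [16] and [23, 10]
    Split: [23, 10] -> [23] and [10]
    Merge: [23] + [10] -> [10, 23]
  Merge: [16] + [10, 23] -> [10, 16, 23]
Merge: [4, 15, 21] + [10, 16, 23] -> [4, 10, 15, 16, 21, 23]

Final sorted array: [4, 10, 15, 16, 21, 23]

The merge sort proceeds by recursively splitting the array and merging sorted halves.
After all merges, the sorted array is [4, 10, 15, 16, 21, 23].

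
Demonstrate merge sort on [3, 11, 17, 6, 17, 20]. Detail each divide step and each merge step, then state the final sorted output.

Merge sort trace:

Split: [3, 11, 17, 6, 17, 20] -> [3, 11, 17] and [6, 17, 20]
  Split: [3, 11, 17] -> [3] and [11, 17]
    Split: [11, 17] -> [11] and [17]
    Merge: [11] + [17] -> [11, 17]
  Merge: [3] + [11, 17] -> [3, 11, 17]
  Split: [6, 17, 20] -> [6] and [17, 20]
    Split: [17, 20] -> [17] and [20]
    Merge: [17] + [20] -> [17, 20]
  Merge: [6] + [17, 20] -> [6, 17, 20]
Merge: [3, 11, 17] + [6, 17, 20] -> [3, 6, 11, 17, 17, 20]

Final sorted array: [3, 6, 11, 17, 17, 20]

The merge sort proceeds by recursively splitting the array and merging sorted halves.
After all merges, the sorted array is [3, 6, 11, 17, 17, 20].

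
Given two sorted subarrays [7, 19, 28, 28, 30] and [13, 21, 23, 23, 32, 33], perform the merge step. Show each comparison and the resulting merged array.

Merging process:

Compare 7 vs 13: take 7 from left. Merged: [7]
Compare 19 vs 13: take 13 from right. Merged: [7, 13]
Compare 19 vs 21: take 19 from left. Merged: [7, 13, 19]
Compare 28 vs 21: take 21 from right. Merged: [7, 13, 19, 21]
Compare 28 vs 23: take 23 from right. Merged: [7, 13, 19, 21, 23]
Compare 28 vs 23: take 23 from right. Merged: [7, 13, 19, 21, 23, 23]
Compare 28 vs 32: take 28 from left. Merged: [7, 13, 19, 21, 23, 23, 28]
Compare 28 vs 32: take 28 from left. Merged: [7, 13, 19, 21, 23, 23, 28, 28]
Compare 30 vs 32: take 30 from left. Merged: [7, 13, 19, 21, 23, 23, 28, 28, 30]
Append remaining from right: [32, 33]. Merged: [7, 13, 19, 21, 23, 23, 28, 28, 30, 32, 33]

Final merged array: [7, 13, 19, 21, 23, 23, 28, 28, 30, 32, 33]
Total comparisons: 9

The merged array is [7, 13, 19, 21, 23, 23, 28, 28, 30, 32, 33], requiring 9 comparisons. The merge step runs in O(n) time where n is the total number of elements.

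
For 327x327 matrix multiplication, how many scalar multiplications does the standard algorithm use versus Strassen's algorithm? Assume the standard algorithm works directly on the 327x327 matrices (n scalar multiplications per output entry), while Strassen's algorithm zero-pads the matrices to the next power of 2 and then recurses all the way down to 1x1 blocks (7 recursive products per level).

Matrix multiplication for 327x327 matrices:

Strassen's algorithm requires power-of-2 dimensions. Pad 327x327 to 512x512 (next power of 2).

Standard algorithm: 327^3 = 34965783 multiplications
Strassen's algorithm: 7^(log2(512)) = 7^9 = 40353607 multiplications
Difference: 34965783 - 40353607 = -5387824 (Strassen uses MORE here due to padding overhead — for small or just-over-power-of-2 n, padding can outweigh the per-level savings)

Standard: 34965783 multiplications (327^3). Strassen: 40353607 multiplications (7^9, after padding to 512x512). Strassen reduces 8 recursive multiplications to 7 at each level.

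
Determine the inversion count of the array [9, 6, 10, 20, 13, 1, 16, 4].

Finding inversions in [9, 6, 10, 20, 13, 1, 16, 4]:

(0, 1): arr[0]=9 > arr[1]=6
(0, 5): arr[0]=9 > arr[5]=1
(0, 7): arr[0]=9 > arr[7]=4
(1, 5): arr[1]=6 > arr[5]=1
(1, 7): arr[1]=6 > arr[7]=4
(2, 5): arr[2]=10 > arr[5]=1
(2, 7): arr[2]=10 > arr[7]=4
(3, 4): arr[3]=20 > arr[4]=13
(3, 5): arr[3]=20 > arr[5]=1
(3, 6): arr[3]=20 > arr[6]=16
(3, 7): arr[3]=20 > arr[7]=4
(4, 5): arr[4]=13 > arr[5]=1
(4, 7): arr[4]=13 > arr[7]=4
(6, 7): arr[6]=16 > arr[7]=4

Total inversions: 14

The array has 14 inversion(s): (0,1), (0,5), (0,7), (1,5), (1,7), (2,5), (2,7), (3,4), (3,5), (3,6), (3,7), (4,5), (4,7), (6,7). Each pair (i,j) satisfies i < j and arr[i] > arr[j].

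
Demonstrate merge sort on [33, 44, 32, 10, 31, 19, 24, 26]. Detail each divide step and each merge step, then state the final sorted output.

Merge sort trace:

Split: [33, 44, 32, 10, 31, 19, 24, 26] -> [33, 44, 32, 10] and [31, 19, 24, 26]
  Split: [33, 44, 32, 10] -> [33, 44] and [32, 10]
    Split: [33, 44] -> [33] and [44]
    Merge: [33] + [44] -> [33, 44]
    Split: [32, 10] -> [32] and [10]
    Merge: [32] + [10] -> [10, 32]
  Merge: [33, 44] + [10, 32] -> [10, 32, 33, 44]
  Split: [31, 19, 24, 26] -> [31, 19] and [24, 26]
    Split: [31, 19] -> [31] and [19]
    Merge: [31] + [19] -> [19, 31]
    Split: [24, 26] -> [24] and [26]
    Merge: [24] + [26] -> [24, 26]
  Merge: [19, 31] + [24, 26] -> [19, 24, 26, 31]
Merge: [10, 32, 33, 44] + [19, 24, 26, 31] -> [10, 19, 24, 26, 31, 32, 33, 44]

Final sorted array: [10, 19, 24, 26, 31, 32, 33, 44]

The merge sort proceeds by recursively splitting the array and merging sorted halves.
After all merges, the sorted array is [10, 19, 24, 26, 31, 32, 33, 44].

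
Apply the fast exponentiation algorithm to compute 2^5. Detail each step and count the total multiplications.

Computing 2^5 by squaring (build up from 2^1; each line after the first costs one multiplication):

2^1 = 2
2^2 = (2^1)^2 = 2^2 = 4
2^4 = (2^2)^2 = 4^2 = 16
2^5 = 2 * 2^4 = 2 * 16 = 32

Result: 32
Multiplications needed: 3 (3 lines after 2^1)

2^5 = 32. Using exponentiation by squaring, this requires 3 multiplications. The key idea: if the exponent is even, square the half-power; if odd, multiply by the base once.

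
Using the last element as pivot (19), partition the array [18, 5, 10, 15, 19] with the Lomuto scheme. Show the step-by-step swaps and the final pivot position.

Lomuto partition with pivot = 19:

Initial array: [18, 5, 10, 15, 19]

arr[0]=18 <= 19: swap with position 0, array becomes [18, 5, 10, 15, 19]
arr[1]=5 <= 19: swap with position 1, array becomes [18, 5, 10, 15, 19]
arr[2]=10 <= 19: swap with position 2, array becomes [18, 5, 10, 15, 19]
arr[3]=15 <= 19: swap with position 3, array becomes [18, 5, 10, 15, 19]

Place pivot at position 4: [18, 5, 10, 15, 19]
Pivot position: 4

After partitioning with pivot 19, the array becomes [18, 5, 10, 15, 19]. The pivot is placed at index 4. All elements to the left of the pivot are <= 19, and all elements to the right are > 19.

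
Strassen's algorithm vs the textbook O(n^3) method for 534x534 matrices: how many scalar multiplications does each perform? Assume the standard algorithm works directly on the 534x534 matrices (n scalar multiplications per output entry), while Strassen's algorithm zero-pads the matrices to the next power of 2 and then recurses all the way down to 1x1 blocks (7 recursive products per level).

Matrix multiplication for 534x534 matrices:

Strassen's algorithm requires power-of-2 dimensions. Pad 534x534 to 1024x1024 (next power of 2).

Standard algorithm: 534^3 = 152273304 multiplications
Strassen's algorithm: 7^(log2(1024)) = 7^10 = 282475249 multiplications
Difference: 152273304 - 282475249 = -130201945 (Strassen uses MORE here due to padding overhead — for small or just-over-power-of-2 n, padding can outweigh the per-level savings)

Standard: 152273304 multiplications (534^3). Strassen: 282475249 multiplications (7^10, after padding to 1024x1024). Strassen reduces 8 recursive multiplications to 7 at each level.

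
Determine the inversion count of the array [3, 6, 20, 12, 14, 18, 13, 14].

Finding inversions in [3, 6, 20, 12, 14, 18, 13, 14]:

(2, 3): arr[2]=20 > arr[3]=12
(2, 4): arr[2]=20 > arr[4]=14
(2, 5): arr[2]=20 > arr[5]=18
(2, 6): arr[2]=20 > arr[6]=13
(2, 7): arr[2]=20 > arr[7]=14
(4, 6): arr[4]=14 > arr[6]=13
(5, 6): arr[5]=18 > arr[6]=13
(5, 7): arr[5]=18 > arr[7]=14

Total inversions: 8

The array has 8 inversion(s): (2,3), (2,4), (2,5), (2,6), (2,7), (4,6), (5,6), (5,7). Each pair (i,j) satisfies i < j and arr[i] > arr[j].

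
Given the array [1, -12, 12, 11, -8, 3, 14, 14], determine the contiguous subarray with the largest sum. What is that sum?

Using Kadane's algorithm on [1, -12, 12, 11, -8, 3, 14, 14]:

Scanning through the array:
Position 1 (value -12): max_ending_here = -11, max_so_far = 1
Position 2 (value 12): max_ending_here = 12, max_so_far = 12
Position 3 (value 11): max_ending_here = 23, max_so_far = 23
Position 4 (value -8): max_ending_here = 15, max_so_far = 23
Position 5 (value 3): max_ending_here = 18, max_so_far = 23
Position 6 (value 14): max_ending_here = 32, max_so_far = 32
Position 7 (value 14): max_ending_here = 46, max_so_far = 46

Maximum subarray: [12, 11, -8, 3, 14, 14]
Maximum sum: 46

The maximum subarray is [12, 11, -8, 3, 14, 14] with sum 46. This subarray runs from index 2 to index 7.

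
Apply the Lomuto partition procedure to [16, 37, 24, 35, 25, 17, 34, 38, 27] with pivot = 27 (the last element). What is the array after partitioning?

Lomuto partition with pivot = 27:

Initial array: [16, 37, 24, 35, 25, 17, 34, 38, 27]

arr[0]=16 <= 27: swap with position 0, array becomes [16, 37, 24, 35, 25, 17, 34, 38, 27]
arr[1]=37 > 27: no swap
arr[2]=24 <= 27: swap with position 1, array becomes [16, 24, 37, 35, 25, 17, 34, 38, 27]
arr[3]=35 > 27: no swap
arr[4]=25 <= 27: swap with position 2, array becomes [16, 24, 25, 35, 37, 17, 34, 38, 27]
arr[5]=17 <= 27: swap with position 3, array becomes [16, 24, 25, 17, 37, 35, 34, 38, 27]
arr[6]=34 > 27: no swap
arr[7]=38 > 27: no swap

Place pivot at position 4: [16, 24, 25, 17, 27, 35, 34, 38, 37]
Pivot position: 4

After partitioning with pivot 27, the array becomes [16, 24, 25, 17, 27, 35, 34, 38, 37]. The pivot is placed at index 4. All elements to the left of the pivot are <= 27, and all elements to the right are > 27.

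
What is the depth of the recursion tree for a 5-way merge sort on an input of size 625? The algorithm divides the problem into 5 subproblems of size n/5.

For divide and conquer with division factor 5:

Problem sizes at each level:
Level 0: 625
Level 1: 125
Level 2: 25
Level 3: 5
Level 4: 1

The root is level 0 and the size-1 base case is level 4 (the tree spans levels 0 through 4, i.e. 5 levels counting the root), so the depth is the number of divisions: log_5(625) = 4

The recursion tree depth is log_5(625) = 4. At each level, the problem size is divided by 5, so it takes 4 divisions to reduce to a base case of size 1. The algorithm makes 5 recursive calls at each level.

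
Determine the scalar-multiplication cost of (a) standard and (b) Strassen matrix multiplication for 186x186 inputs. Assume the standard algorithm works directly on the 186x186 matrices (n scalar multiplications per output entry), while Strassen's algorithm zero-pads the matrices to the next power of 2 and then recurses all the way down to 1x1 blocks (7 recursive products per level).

Matrix multiplication for 186x186 matrices:

Strassen's algorithm requires power-of-2 dimensions. Pad 186x186 to 256x256 (next power of 2).

Standard algorithm: 186^3 = 6434856 multiplications
Strassen's algorithm: 7^(log2(256)) = 7^8 = 5764801 multiplications
Savings: 6434856 - 5764801 = 670055 multiplications

Standard: 6434856 multiplications (186^3). Strassen: 5764801 multiplications (7^8, after padding to 256x256). Strassen reduces 8 recursive multiplications to 7 at each level.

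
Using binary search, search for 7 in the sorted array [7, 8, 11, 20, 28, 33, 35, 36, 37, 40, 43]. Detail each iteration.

Binary search for 7 in [7, 8, 11, 20, 28, 33, 35, 36, 37, 40, 43]:

lo=0, hi=10, mid=5, arr[mid]=33 -> 33 > 7, search left half
lo=0, hi=4, mid=2, arr[mid]=11 -> 11 > 7, search left half
lo=0, hi=1, mid=0, arr[mid]=7 -> Found target at index 0!

Binary search finds 7 at index 0 after 3 comparisons. The search repeatedly halves the search space by comparing with the middle element.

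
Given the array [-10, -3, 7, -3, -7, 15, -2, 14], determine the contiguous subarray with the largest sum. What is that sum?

Using Kadane's algorithm on [-10, -3, 7, -3, -7, 15, -2, 14]:

Scanning through the array:
Position 1 (value -3): max_ending_here = -3, max_so_far = -3
Position 2 (value 7): max_ending_here = 7, max_so_far = 7
Position 3 (value -3): max_ending_here = 4, max_so_far = 7
Position 4 (value -7): max_ending_here = -3, max_so_far = 7
Position 5 (value 15): max_ending_here = 15, max_so_far = 15
Position 6 (value -2): max_ending_here = 13, max_so_far = 15
Position 7 (value 14): max_ending_here = 27, max_so_far = 27

Maximum subarray: [15, -2, 14]
Maximum sum: 27

The maximum subarray is [15, -2, 14] with sum 27. This subarray runs from index 5 to index 7.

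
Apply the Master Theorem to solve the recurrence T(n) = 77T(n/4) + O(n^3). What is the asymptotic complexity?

Master Theorem for T(n) = 77T(n/4) + O(n^3):

a = 77, b = 4, c = 3
log_b(a) = log_4(77) = 3.1334

Case 1: c = 3 < log_4(77) = 3.1334
T(n) = O(n^(log_4 77))

For T(n) = 77T(n/4) + O(n^3): log_4(77) = 3.1334. This is Case 1 of the Master Theorem (c < log_b(a), work dominated by leaves), giving O(n^(log_4 77)).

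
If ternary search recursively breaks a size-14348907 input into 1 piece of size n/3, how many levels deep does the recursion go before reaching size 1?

For divide and conquer with division factor 3:

Problem sizes at each level:
Level 0: 14348907
Level 1: 4782969
Level 2: 1594323
Level 3: 531441
Level 4: 177147
Level 5: 59049
Level 6: 19683
Level 7: 6561
Level 8: 2187
Level 9: 729
Level 10: 243
Level 11: 81
Level 12: 27
Level 13: 9
Level 14: 3
Level 15: 1

The root is level 0 and the size-1 base case is level 15 (the tree spans levels 0 through 15, i.e. 16 levels counting the root), so the depth is the number of divisions: log_3(14348907) = 15

The recursion tree depth is log_3(14348907) = 15. At each level, the problem size is divided by 3, so it takes 15 divisions to reduce to a base case of size 1. The algorithm makes 1 recursive call at each level.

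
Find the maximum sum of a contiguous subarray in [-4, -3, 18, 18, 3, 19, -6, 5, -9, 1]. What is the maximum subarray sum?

Using Kadane's algorithm on [-4, -3, 18, 18, 3, 19, -6, 5, -9, 1]:

Scanning through the array:
Position 1 (value -3): max_ending_here = -3, max_so_far = -3
Position 2 (value 18): max_ending_here = 18, max_so_far = 18
Position 3 (value 18): max_ending_here = 36, max_so_far = 36
Position 4 (value 3): max_ending_here = 39, max_so_far = 39
Position 5 (value 19): max_ending_here = 58, max_so_far = 58
Position 6 (value -6): max_ending_here = 52, max_so_far = 58
Position 7 (value 5): max_ending_here = 57, max_so_far = 58
Position 8 (value -9): max_ending_here = 48, max_so_far = 58
Position 9 (value 1): max_ending_here = 49, max_so_far = 58

Maximum subarray: [18, 18, 3, 19]
Maximum sum: 58

The maximum subarray is [18, 18, 3, 19] with sum 58. This subarray runs from index 2 to index 5.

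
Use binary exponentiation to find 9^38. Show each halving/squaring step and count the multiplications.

Computing 9^38 by squaring (build up from 9^1; each line after the first costs one multiplication):

9^1 = 9
9^2 = (9^1)^2 = 9^2 = 81
9^4 = (9^2)^2 = 81^2 = 6561
9^8 = (9^4)^2 = 6561^2 = 43046721
9^9 = 9 * 9^8 = 9 * 43046721 = 387420489
9^18 = (9^9)^2 = 387420489^2 = 150094635296999121
9^19 = 9 * 9^18 = 9 * 150094635296999121 = 1350851717672992089
9^38 = (9^19)^2 = 1350851717672992089^2 = 1824800363140073127359051977856583921

Result: 1824800363140073127359051977856583921
Multiplications needed: 7 (7 lines after 9^1)

9^38 = 1824800363140073127359051977856583921. Using exponentiation by squaring, this requires 7 multiplications. The key idea: if the exponent is even, square the half-power; if odd, multiply by the base once.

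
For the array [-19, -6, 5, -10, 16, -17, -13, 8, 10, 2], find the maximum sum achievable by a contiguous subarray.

Using Kadane's algorithm on [-19, -6, 5, -10, 16, -17, -13, 8, 10, 2]:

Scanning through the array:
Position 1 (value -6): max_ending_here = -6, max_so_far = -6
Position 2 (value 5): max_ending_here = 5, max_so_far = 5
Position 3 (value -10): max_ending_here = -5, max_so_far = 5
Position 4 (value 16): max_ending_here = 16, max_so_far = 16
Position 5 (value -17): max_ending_here = -1, max_so_far = 16
Position 6 (value -13): max_ending_here = -13, max_so_far = 16
Position 7 (value 8): max_ending_here = 8, max_so_far = 16
Position 8 (value 10): max_ending_here = 18, max_so_far = 18
Position 9 (value 2): max_ending_here = 20, max_so_far = 20

Maximum subarray: [8, 10, 2]
Maximum sum: 20

The maximum subarray is [8, 10, 2] with sum 20. This subarray runs from index 7 to index 9.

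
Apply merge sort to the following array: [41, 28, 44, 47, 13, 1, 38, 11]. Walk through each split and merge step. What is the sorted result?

Merge sort trace:

Split: [41, 28, 44, 47, 13, 1, 38, 11] -> [41, 28, 44, 47] and [13, 1, 38, 11]
  Split: [41, 28, 44, 47] -> [41, 28] and [44, 47]
    Split: [41, 28] -> [41] and [28]
    Merge: [41] + [28] -> [28, 41]
    Split: [44, 47] -> [44] and [47]
    Merge: [44] + [47] -> [44, 47]
  Merge: [28, 41] + [44, 47] -> [28, 41, 44, 47]
  Split: [13, 1, 38, 11] -> [13, 1] and [38, 11]
    Split: [13, 1] -> [13] and [1]
    Merge: [13] + [1] -> [1, 13]
    Split: [38, 11] -> [38] and [11]
    Merge: [38] + [11] -> [11, 38]
  Merge: [1, 13] + [11, 38] -> [1, 11, 13, 38]
Merge: [28, 41, 44, 47] + [1, 11, 13, 38] -> [1, 11, 13, 28, 38, 41, 44, 47]

Final sorted array: [1, 11, 13, 28, 38, 41, 44, 47]

The merge sort proceeds by recursively splitting the array and merging sorted halves.
After all merges, the sorted array is [1, 11, 13, 28, 38, 41, 44, 47].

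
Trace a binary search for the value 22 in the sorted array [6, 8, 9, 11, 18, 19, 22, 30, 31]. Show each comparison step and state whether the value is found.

Binary search for 22 in [6, 8, 9, 11, 18, 19, 22, 30, 31]:

lo=0, hi=8, mid=4, arr[mid]=18 -> 18 < 22, search right half
lo=5, hi=8, mid=6, arr[mid]=22 -> Found target at index 6!

Binary search finds 22 at index 6 after 2 comparisons. The search repeatedly halves the search space by comparing with the middle element.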